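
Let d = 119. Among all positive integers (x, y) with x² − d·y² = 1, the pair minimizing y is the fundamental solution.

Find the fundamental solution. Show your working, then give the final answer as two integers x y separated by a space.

[10; 1,9,1,20] for √119; ℓ=4 ⇒ convergent index 3
a_0=10:  p_0=10·1+0=10,  q_0=10·0+1=1
…
a_2=9:  p_2=9·11+10=109,  q_2=9·1+1=10
a_3=1:  p_3=1·109+11=120,  q_3=1·10+1=11
→ (120, 11).  Check: 120²=14400, 119·11²=14399, difference 1.

120 11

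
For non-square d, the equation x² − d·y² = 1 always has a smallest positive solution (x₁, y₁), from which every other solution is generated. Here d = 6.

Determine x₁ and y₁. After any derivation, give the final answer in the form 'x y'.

5 2

√6 = [2; 2,4, …], period ℓ=2 (even) → k=1
k=0  a_k=2  p_k/q_k = 2/1
k=1  a_k=2  p_k/q_k = 5/2
(x₁, y₁) = (5, 2);  5² − 6·2² = 1 ✓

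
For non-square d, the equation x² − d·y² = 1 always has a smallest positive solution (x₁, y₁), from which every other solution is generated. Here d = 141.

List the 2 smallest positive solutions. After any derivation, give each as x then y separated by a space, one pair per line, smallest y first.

√141 → a₀=11, period (1,6,1,22); ℓ=4 even so k=3
a_0=11:  p_0=11·1+0=11,  q_0=11·0+1=1
a_1=1:  p_1=1·11+1=12,  q_1=1·1+0=1
a_2=6:  p_2=6·12+11=83,  q_2=6·1+1=7
a_3=1:  p_3=1·83+12=95,  q_3=1·7+1=8
fundamental: x₁=95, y₁=8  (since 9025 − 141·64 = 1)
k=2:  x_2 = 95·95+141·8·8 = 18049,  y_2 = 95·8+8·95 = 1520

95 8
18049 1520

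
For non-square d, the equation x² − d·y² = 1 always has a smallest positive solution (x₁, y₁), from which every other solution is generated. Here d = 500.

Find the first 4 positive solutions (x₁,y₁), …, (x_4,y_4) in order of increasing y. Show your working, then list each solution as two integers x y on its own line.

930249 41602
1730726404001 77400437796
3220013013190122249 144003359718540806
5990827771012465337616001 267917962749548332043592

[22; 2,1,3,2,1,…,1,2,44] for √500; ℓ=14 ⇒ convergent index 13
a_0=22:  p_0=22·1+0=22,  q_0=22·0+1=1
a_1=2:  p_1=2·22+1=45,  q_1=2·1+0=2
a_2=1:  p_2=1·45+22=67,  q_2=1·2+1=3
a_3=3:  p_3=3·67+45=246,  q_3=3·3+2=11
a_4=2:  p_4=2·246+67=559,  q_4=2·11+3=25
a_5=1:  p_5=1·559+246=805,  q_5=1·25+11=36
a_6=1:  p_6=1·805+559=1364,  q_6=1·36+25=61
a_7=10:  p_7=10·1364+805=14445,  q_7=10·61+36=646
a_8=1:  p_8=1·14445+1364=15809,  q_8=1·646+61=707
a_9=1:  p_9=1·15809+14445=30254,  q_9=1·707+646=1353
a_10=2:  p_10=2·30254+15809=76317,  q_10=2·1353+707=3413
…
a_12=1:  p_12=1·259205+76317=335522,  q_12=1·11592+3413=15005
a_13=2:  p_13=2·335522+259205=930249,  q_13=2·15005+11592=41602
→ (930249, 41602).  Check: 930249²=865363202001, 500·41602²=865363202000, difference 1.
(x_2, y_2) = (930249·930249 + 500·41602·41602, 930249·41602 + 41602·930249) = (1730726404001, 77400437796)
(x_3, y_3) = (930249·1730726404001 + 500·41602·77400437796, 930249·77400437796 + 41602·1730726404001) = (3220013013190122249, 144003359718540806)
(x_4, y_4) = (930249·3220013013190122249 + 500·41602·144003359718540806, 930249·144003359718540806 + 41602·3220013013190122249) = (5990827771012465337616001, 267917962749548332043592)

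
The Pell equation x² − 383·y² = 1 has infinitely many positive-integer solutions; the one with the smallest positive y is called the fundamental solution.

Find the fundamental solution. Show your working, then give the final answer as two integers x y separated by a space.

d=383: √d = [19; 1,1,3,19,3,1,1,38] (ℓ=8, even), read p_7/q_7
i=0: a=19 ⇒ p=19, q=1
…
i=2: a=1 ⇒ p=39, q=2
i=3: a=3 ⇒ p=137, q=7
i=4: a=19 ⇒ p=2642, q=135
…
i=6: a=1 ⇒ p=10705, q=547
i=7: a=1 ⇒ p=18768, q=959
fundamental: x₁=18768, y₁=959  (since 352237824 − 383·919681 = 1)

18768 959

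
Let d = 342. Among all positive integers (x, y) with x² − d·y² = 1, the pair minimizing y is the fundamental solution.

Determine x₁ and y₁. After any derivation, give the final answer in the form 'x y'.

d=342: √d = [18; 2,36] (ℓ=2, even), read p_1/q_1
step 0: (18, 1)  from 18·(1,0) + (0,1)
step 1: (37, 2)  from 2·(18,1) + (1,0)
fundamental: x₁=37, y₁=2  (since 1369 − 342·4 = 1)

37 2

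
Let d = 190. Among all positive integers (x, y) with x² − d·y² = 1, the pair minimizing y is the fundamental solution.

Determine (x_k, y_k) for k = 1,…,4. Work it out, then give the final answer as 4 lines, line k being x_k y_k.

52021 3774
5412368881 392654508
563113683064981 40852560317562
58587473808034384321 4250382080167131096

√190 → a₀=13, period (1,3,1,1,1,…,3,1,26); ℓ=14 even so k=13
step 0: (13, 1)  from 13·(1,0) + (0,1)
step 1: (14, 1)  from 1·(13,1) + (1,0)
…
step 3: (69, 5)  from 1·(55,4) + (14,1)
step 4: (124, 9)  from 1·(69,5) + (55,4)
…
step 6: (510, 37)  from 2·(193,14) + (124,9)
…
step 9: (4149, 301)  from 1·(2936,213) + (1213,88)
step 10: (7085, 514)  from 1·(4149,301) + (2936,213)
step 11: (11234, 815)  from 1·(7085,514) + (4149,301)
step 12: (40787, 2959)  from 3·(11234,815) + (7085,514)
step 13: (52021, 3774)  from 1·(40787,2959) + (11234,815)
(x₁, y₁) = (52021, 3774);  52021² − 190·3774² = 1 ✓
(x_2, y_2) = (52021·52021 + 190·3774·3774, 52021·3774 + 3774·52021) = (5412368881, 392654508)
(x_3, y_3) = (52021·5412368881 + 190·3774·392654508, 52021·392654508 + 3774·5412368881) = (563113683064981, 40852560317562)
(x_4, y_4) = (52021·563113683064981 + 190·3774·40852560317562, 52021·40852560317562 + 3774·563113683064981) = (58587473808034384321, 4250382080167131096)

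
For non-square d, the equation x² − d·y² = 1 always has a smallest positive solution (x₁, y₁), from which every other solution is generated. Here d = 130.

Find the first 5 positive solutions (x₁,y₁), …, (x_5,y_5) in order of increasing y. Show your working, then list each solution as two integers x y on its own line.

√130 = [11; 2,2,22, …], period ℓ=3 (odd) → k=5
step 0: (11, 1)  from 11·(1,0) + (0,1)
step 1: (23, 2)  from 2·(11,1) + (1,0)
step 2: (57, 5)  from 2·(23,2) + (11,1)
step 3: (1277, 112)  from 22·(57,5) + (23,2)
step 4: (2611, 229)  from 2·(1277,112) + (57,5)
step 5: (6499, 570)  from 2·(2611,229) + (1277,112)
fundamental: x₁=6499, y₁=570  (since 42237001 − 130·324900 = 1)
k=2:  x_2 = 6499·6499+130·570·570 = 84474001,  y_2 = 6499·570+570·6499 = 7408860
k=3:  x_3 = 6499·84474001+130·570·7408860 = 1097993058499,  y_3 = 6499·7408860+570·84474001 = 96300361710
k=4:  x_4 = 6499·1097993058499+130·570·96300361710 = 14271713689896001,  y_4 = 6499·96300361710+570·1097993058499 = 1251712094097720
k=5:  x_5 = 6499·14271713689896001+130·570·1251712094097720 = 185503733443275162499,  y_5 = 6499·1251712094097720+570·14271713689896001 = 16269753702781802850

6499 570
84474001 7408860
1097993058499 96300361710
14271713689896001 1251712094097720
185503733443275162499 16269753702781802850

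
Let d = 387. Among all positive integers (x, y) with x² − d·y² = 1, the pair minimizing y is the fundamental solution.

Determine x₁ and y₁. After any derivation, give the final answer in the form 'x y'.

3482 177

√387 = [19; 1,2,19,2,1,38, …], period ℓ=6 (even) → k=5
i=0: a=19 ⇒ p=19, q=1
…
i=2: a=2 ⇒ p=59, q=3
…
i=4: a=2 ⇒ p=2341, q=119
i=5: a=1 ⇒ p=3482, q=177
fundamental: x₁=3482, y₁=177  (since 12124324 − 387·31329 = 1)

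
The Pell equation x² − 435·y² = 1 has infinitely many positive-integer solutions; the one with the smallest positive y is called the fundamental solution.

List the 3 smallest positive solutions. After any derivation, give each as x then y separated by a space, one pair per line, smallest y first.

√435 → a₀=20, period (1,5,1,40); ℓ=4 even so k=3
i=0: a=20 ⇒ p=20, q=1
…
i=2: a=5 ⇒ p=125, q=6
i=3: a=1 ⇒ p=146, q=7
→ (146, 7).  Check: 146²=21316, 435·7²=21315, difference 1.
(146+7√435)^2 = 42631 + 2044√435
(146+7√435)^3 = 12448106 + 596841√435

146 7
42631 2044
12448106 596841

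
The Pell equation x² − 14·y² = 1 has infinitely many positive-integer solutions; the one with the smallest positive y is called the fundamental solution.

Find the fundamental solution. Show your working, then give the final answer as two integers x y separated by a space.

√14 = [3; 1,2,1,6, …], period ℓ=4 (even) → k=3
step 0: (3, 1)  from 3·(1,0) + (0,1)
…
step 2: (11, 3)  from 2·(4,1) + (3,1)
step 3: (15, 4)  from 1·(11,3) + (4,1)
→ (15, 4).  Check: 15²=225, 14·4²=224, difference 1.

15 4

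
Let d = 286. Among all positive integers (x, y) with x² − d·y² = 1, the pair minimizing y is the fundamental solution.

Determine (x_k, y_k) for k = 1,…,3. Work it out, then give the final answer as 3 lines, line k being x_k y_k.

[16; 1,10,3,3,2,3,3,10,1,32] for √286; ℓ=10 ⇒ convergent index 9
k=0  a_k=16  p_k/q_k = 16/1
…
k=3  a_k=3  p_k/q_k = 575/34
…
k=6  a_k=3  p_k/q_k = 15102/893
k=7  a_k=3  p_k/q_k = 49703/2939
k=8  a_k=10  p_k/q_k = 512132/30283
k=9  a_k=1  p_k/q_k = 561835/33222
fundamental: x₁=561835, y₁=33222  (since 315658567225 − 286·1103701284 = 1)
(561835+33222√286)^2 = 631317134449 + 37330564740√286
(561835+33222√286)^3 = 709392124465745995 + 41947235681362578√286

561835 33222
631317134449 37330564740
709392124465745995 41947235681362578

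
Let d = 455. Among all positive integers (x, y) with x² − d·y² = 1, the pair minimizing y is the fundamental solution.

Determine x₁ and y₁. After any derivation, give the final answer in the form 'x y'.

√455 → a₀=21, period (3,42); ℓ=2 even so k=1
k=0  a_k=21  p_k/q_k = 21/1
k=1  a_k=3  p_k/q_k = 64/3
→ (64, 3).  Check: 64²=4096, 455·3²=4095, difference 1.

64 3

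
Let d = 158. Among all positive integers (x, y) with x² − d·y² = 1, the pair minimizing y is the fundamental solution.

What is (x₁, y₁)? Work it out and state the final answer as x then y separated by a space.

7743 616

√158 → a₀=12, period (1,1,3,12,3,1,1,24); ℓ=8 even so k=7
i=0: a=12 ⇒ p=12, q=1
i=1: a=1 ⇒ p=13, q=1
…
i=4: a=12 ⇒ p=1081, q=86
i=5: a=3 ⇒ p=3331, q=265
i=6: a=1 ⇒ p=4412, q=351
i=7: a=1 ⇒ p=7743, q=616
fundamental: x₁=7743, y₁=616  (since 59954049 − 158·379456 = 1)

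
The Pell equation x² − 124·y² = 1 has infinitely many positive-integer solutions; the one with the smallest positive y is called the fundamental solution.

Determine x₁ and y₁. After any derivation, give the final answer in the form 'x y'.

4620799 414960

[11; 7,2,1,1,1,…,2,7,22] for √124; ℓ=16 ⇒ convergent index 15
step 0: (11, 1)  from 11·(1,0) + (0,1)
…
step 8: (14543, 1306)  from 4·(3040,273) + (2383,214)
…
step 14: (626251, 56239)  from 2·(237042,21287) + (152167,13665)
step 15: (4620799, 414960)  from 7·(626251,56239) + (237042,21287)
→ (4620799, 414960).  Check: 4620799²=21351783398401, 124·414960²=21351783398400, difference 1.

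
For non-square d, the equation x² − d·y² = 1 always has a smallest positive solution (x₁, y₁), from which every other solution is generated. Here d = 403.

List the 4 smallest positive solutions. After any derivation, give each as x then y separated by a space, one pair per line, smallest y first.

669878 33369
897473069767 44706317964
1202394930058086974 59895557730143415
1610915821914004898868577 80245432842261314788776

√403 = [20; 13,2,1,3,1,3,1,2,13,40, …], period ℓ=10 (even) → k=9
k=0  a_k=20  p_k/q_k = 20/1
k=1  a_k=13  p_k/q_k = 261/13
…
k=5  a_k=1  p_k/q_k = 3754/187
k=6  a_k=3  p_k/q_k = 14213/708
…
k=8  a_k=2  p_k/q_k = 50147/2498
k=9  a_k=13  p_k/q_k = 669878/33369
→ (669878, 33369).  Check: 669878²=448736534884, 403·33369²=448736534883, difference 1.
(669878+33369√403)^2 = 897473069767 + 44706317964√403
(669878+33369√403)^3 = 1202394930058086974 + 59895557730143415√403
(669878+33369√403)^4 = 1610915821914004898868577 + 80245432842261314788776√403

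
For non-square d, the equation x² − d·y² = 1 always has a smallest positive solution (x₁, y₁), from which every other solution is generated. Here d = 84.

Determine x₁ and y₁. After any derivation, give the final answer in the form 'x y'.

55 6

√84 = [9; 6,18, …], period ℓ=2 (even) → k=1
a_0=9:  p_0=9·1+0=9,  q_0=9·0+1=1
a_1=6:  p_1=6·9+1=55,  q_1=6·1+0=6
(x₁, y₁) = (55, 6);  55² − 84·6² = 1 ✓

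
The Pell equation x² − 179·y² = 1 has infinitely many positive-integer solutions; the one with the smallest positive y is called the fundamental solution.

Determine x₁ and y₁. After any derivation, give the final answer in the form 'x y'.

4190210 313191

[13; 2,1,1,1,3,…,1,2,26] for √179; ℓ=14 ⇒ convergent index 13
a_0=13:  p_0=13·1+0=13,  q_0=13·0+1=1
…
a_2=1:  p_2=1·27+13=40,  q_2=1·2+1=3
a_3=1:  p_3=1·40+27=67,  q_3=1·3+2=5
…
a_6=5:  p_6=5·388+107=2047,  q_6=5·29+8=153
a_7=13:  p_7=13·2047+388=26999,  q_7=13·153+29=2018
a_8=5:  p_8=5·26999+2047=137042,  q_8=5·2018+153=10243
a_9=3:  p_9=3·137042+26999=438125,  q_9=3·10243+2018=32747
a_10=1:  p_10=1·438125+137042=575167,  q_10=1·32747+10243=42990
a_11=1:  p_11=1·575167+438125=1013292,  q_11=1·42990+32747=75737
a_12=1:  p_12=1·1013292+575167=1588459,  q_12=1·75737+42990=118727
a_13=2:  p_13=2·1588459+1013292=4190210,  q_13=2·118727+75737=313191
→ (4190210, 313191).  Check: 4190210²=17557859844100, 179·313191²=17557859844099, difference 1.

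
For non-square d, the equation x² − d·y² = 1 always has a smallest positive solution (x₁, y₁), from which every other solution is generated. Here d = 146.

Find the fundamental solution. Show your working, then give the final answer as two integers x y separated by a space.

√146 = [12; 12,24, …], period ℓ=2 (even) → k=1
i=0: a=12 ⇒ p=12, q=1
i=1: a=12 ⇒ p=145, q=12
(x₁, y₁) = (145, 12);  145² − 146·12² = 1 ✓

145 12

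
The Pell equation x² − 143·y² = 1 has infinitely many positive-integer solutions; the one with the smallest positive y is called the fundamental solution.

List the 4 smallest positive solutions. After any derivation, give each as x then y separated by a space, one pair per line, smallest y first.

12 1
287 24
6876 575
164737 13776

d=143: √d = [11; 1,22] (ℓ=2, even), read p_1/q_1
step 0: (11, 1)  from 11·(1,0) + (0,1)
step 1: (12, 1)  from 1·(11,1) + (1,0)
fundamental: x₁=12, y₁=1  (since 144 − 143·1 = 1)
n=2: (12,1)∘(12,1) = (12·12+143·1·1, 12·1+1·12) = (287,24)
n=3: (287,24)∘(12,1) = (12·287+143·1·24, 12·24+1·287) = (6876,575)
n=4: (6876,575)∘(12,1) = (12·6876+143·1·575, 12·575+1·6876) = (164737,13776)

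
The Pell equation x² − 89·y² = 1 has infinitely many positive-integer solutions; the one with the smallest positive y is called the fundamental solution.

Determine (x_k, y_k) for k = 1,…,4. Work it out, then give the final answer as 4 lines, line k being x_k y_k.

√89 = [9; 2,3,3,2,18, …], period ℓ=5 (odd) → k=9
a_0=9:  p_0=9·1+0=9,  q_0=9·0+1=1
a_1=2:  p_1=2·9+1=19,  q_1=2·1+0=2
a_2=3:  p_2=3·19+9=66,  q_2=3·2+1=7
a_3=3:  p_3=3·66+19=217,  q_3=3·7+2=23
a_4=2:  p_4=2·217+66=500,  q_4=2·23+7=53
…
a_6=2:  p_6=2·9217+500=18934,  q_6=2·977+53=2007
…
a_8=3:  p_8=3·66019+18934=216991,  q_8=3·6998+2007=23001
a_9=2:  p_9=2·216991+66019=500001,  q_9=2·23001+6998=53000
fundamental: x₁=500001, y₁=53000  (since 250001000001 − 89·2809000000 = 1)
(x_2, y_2) = (500001·500001 + 89·53000·53000, 500001·53000 + 53000·500001) = (500002000001, 53000106000)
(x_3, y_3) = (500001·500002000001 + 89·53000·53000106000, 500001·53000106000 + 53000·500002000001) = (500003000004500001, 53000212000159000)
(x_4, y_4) = (500001·500003000004500001 + 89·53000·53000212000159000, 500001·53000212000159000 + 53000·500003000004500001) = (500004000010000008000001, 53000318000530000212000)

500001 53000
500002000001 53000106000
500003000004500001 53000212000159000
500004000010000008000001 53000318000530000212000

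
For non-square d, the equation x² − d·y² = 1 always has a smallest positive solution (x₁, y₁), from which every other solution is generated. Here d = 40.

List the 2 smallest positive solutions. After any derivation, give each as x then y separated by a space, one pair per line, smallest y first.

19 3
721 114

√40 = [6; 3,12, …], period ℓ=2 (even) → k=1
step 0: (6, 1)  from 6·(1,0) + (0,1)
step 1: (19, 3)  from 3·(6,1) + (1,0)
(x₁, y₁) = (19, 3);  19² − 40·3² = 1 ✓
(x_2, y_2) = (19·19 + 40·3·3, 19·3 + 3·19) = (721, 114)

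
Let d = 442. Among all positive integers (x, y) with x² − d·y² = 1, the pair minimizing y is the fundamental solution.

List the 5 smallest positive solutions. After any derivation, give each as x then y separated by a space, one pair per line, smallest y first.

d=442: √d = [21; 42] (ℓ=1, odd), read p_1/q_1
a_0=21:  p_0=21·1+0=21,  q_0=21·0+1=1
a_1=42:  p_1=42·21+1=883,  q_1=42·1+0=42
→ (883, 42).  Check: 883²=779689, 442·42²=779688, difference 1.
k=2:  x_2 = 883·883+442·42·42 = 1559377,  y_2 = 883·42+42·883 = 74172
k=3:  x_3 = 883·1559377+442·42·74172 = 2753858899,  y_3 = 883·74172+42·1559377 = 130987710
k=4:  x_4 = 883·2753858899+442·42·130987710 = 4863313256257,  y_4 = 883·130987710+42·2753858899 = 231324221688
k=5:  x_5 = 883·4863313256257+442·42·231324221688 = 8588608456690963,  y_5 = 883·231324221688+42·4863313256257 = 408518444513298

883 42
1559377 74172
2753858899 130987710
4863313256257 231324221688
8588608456690963 408518444513298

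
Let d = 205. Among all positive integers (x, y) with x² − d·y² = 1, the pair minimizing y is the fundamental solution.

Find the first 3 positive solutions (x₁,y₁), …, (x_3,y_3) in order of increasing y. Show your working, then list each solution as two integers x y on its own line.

√205 → a₀=14, period (3,6,1,4,1,6,3,28); ℓ=8 even so k=7
a_0=14:  p_0=14·1+0=14,  q_0=14·0+1=1
a_1=3:  p_1=3·14+1=43,  q_1=3·1+0=3
a_2=6:  p_2=6·43+14=272,  q_2=6·3+1=19
…
a_6=6:  p_6=6·1847+1532=12614,  q_6=6·129+107=881
a_7=3:  p_7=3·12614+1847=39689,  q_7=3·881+129=2772
(x₁, y₁) = (39689, 2772);  39689² − 205·2772² = 1 ✓
k=2:  x_2 = 39689·39689+205·2772·2772 = 3150433441,  y_2 = 39689·2772+2772·39689 = 220035816
k=3:  x_3 = 39689·3150433441+205·2772·220035816 = 250075105640009,  y_3 = 39689·220035816+2772·3150433441 = 17466002999676

39689 2772
3150433441 220035816
250075105640009 17466002999676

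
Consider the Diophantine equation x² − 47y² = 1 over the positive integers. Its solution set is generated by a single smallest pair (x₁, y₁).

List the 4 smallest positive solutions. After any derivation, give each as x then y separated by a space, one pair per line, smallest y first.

[6; 1,5,1,12] for √47; ℓ=4 ⇒ convergent index 3
i=0: a=6 ⇒ p=6, q=1
i=1: a=1 ⇒ p=7, q=1
i=2: a=5 ⇒ p=41, q=6
i=3: a=1 ⇒ p=48, q=7
→ (48, 7).  Check: 48²=2304, 47·7²=2303, difference 1.
(48+7√47)^2 = 4607 + 672√47
(48+7√47)^3 = 442224 + 64505√47
(48+7√47)^4 = 42448897 + 6191808√47

48 7
4607 672
442224 64505
42448897 6191808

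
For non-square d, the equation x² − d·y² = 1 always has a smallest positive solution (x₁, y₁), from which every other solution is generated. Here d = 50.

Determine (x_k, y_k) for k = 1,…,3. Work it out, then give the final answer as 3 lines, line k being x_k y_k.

√50 → a₀=7, period (14); ℓ=1 odd so k=1
a_0=7:  p_0=7·1+0=7,  q_0=7·0+1=1
a_1=14:  p_1=14·7+1=99,  q_1=14·1+0=14
(x₁, y₁) = (99, 14);  99² − 50·14² = 1 ✓
k=2:  x_2 = 99·99+50·14·14 = 19601,  y_2 = 99·14+14·99 = 2772
k=3:  x_3 = 99·19601+50·14·2772 = 3880899,  y_3 = 99·2772+14·19601 = 548842

99 14
19601 2772
3880899 548842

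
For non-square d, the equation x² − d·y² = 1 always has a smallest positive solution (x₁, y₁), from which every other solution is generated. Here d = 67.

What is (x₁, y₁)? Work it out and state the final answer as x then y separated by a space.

48842 5967

[8; 5,2,1,1,7,1,1,2,5,16] for √67; ℓ=10 ⇒ convergent index 9
i=0: a=8 ⇒ p=8, q=1
i=1: a=5 ⇒ p=41, q=5
i=2: a=2 ⇒ p=90, q=11
i=3: a=1 ⇒ p=131, q=16
i=4: a=1 ⇒ p=221, q=27
i=5: a=7 ⇒ p=1678, q=205
i=6: a=1 ⇒ p=1899, q=232
i=7: a=1 ⇒ p=3577, q=437
i=8: a=2 ⇒ p=9053, q=1106
i=9: a=5 ⇒ p=48842, q=5967
fundamental: x₁=48842, y₁=5967  (since 2385540964 − 67·35605089 = 1)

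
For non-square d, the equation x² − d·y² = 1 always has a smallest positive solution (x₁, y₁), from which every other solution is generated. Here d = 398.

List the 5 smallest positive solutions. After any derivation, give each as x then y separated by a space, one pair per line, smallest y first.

399 20
318401 15960
254083599 12736060
202758393601 10163359920
161800944009999 8110348480100

[19; 1,18,1,38] for √398; ℓ=4 ⇒ convergent index 3
a_0=19:  p_0=19·1+0=19,  q_0=19·0+1=1
a_1=1:  p_1=1·19+1=20,  q_1=1·1+0=1
a_2=18:  p_2=18·20+19=379,  q_2=18·1+1=19
a_3=1:  p_3=1·379+20=399,  q_3=1·19+1=20
(x₁, y₁) = (399, 20);  399² − 398·20² = 1 ✓
(x_2, y_2) = (399·399 + 398·20·20, 399·20 + 20·399) = (318401, 15960)
(x_3, y_3) = (399·318401 + 398·20·15960, 399·15960 + 20·318401) = (254083599, 12736060)
(x_4, y_4) = (399·254083599 + 398·20·12736060, 399·12736060 + 20·254083599) = (202758393601, 10163359920)
(x_5, y_5) = (399·202758393601 + 398·20·10163359920, 399·10163359920 + 20·202758393601) = (161800944009999, 8110348480100)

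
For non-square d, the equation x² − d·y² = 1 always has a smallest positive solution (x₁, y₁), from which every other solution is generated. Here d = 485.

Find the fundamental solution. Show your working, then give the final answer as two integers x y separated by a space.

969 44

√485 → a₀=22, period (44); ℓ=1 odd so k=1
k=0  a_k=22  p_k/q_k = 22/1
k=1  a_k=44  p_k/q_k = 969/44
→ (969, 44).  Check: 969²=938961, 485·44²=938960, difference 1.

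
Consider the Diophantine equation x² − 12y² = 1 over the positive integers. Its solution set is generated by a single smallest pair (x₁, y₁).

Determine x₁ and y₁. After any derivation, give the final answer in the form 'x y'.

7 2

d=12: √d = [3; 2,6] (ℓ=2, even), read p_1/q_1
a_0=3:  p_0=3·1+0=3,  q_0=3·0+1=1
a_1=2:  p_1=2·3+1=7,  q_1=2·1+0=2
fundamental: x₁=7, y₁=2  (since 49 − 12·4 = 1)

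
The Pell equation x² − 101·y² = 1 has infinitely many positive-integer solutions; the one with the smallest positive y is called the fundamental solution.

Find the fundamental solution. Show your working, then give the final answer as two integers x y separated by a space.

201 20

d=101: √d = [10; 20] (ℓ=1, odd), read p_1/q_1
step 0: (10, 1)  from 10·(1,0) + (0,1)
step 1: (201, 20)  from 20·(10,1) + (1,0)
→ (201, 20).  Check: 201²=40401, 101·20²=40400, difference 1.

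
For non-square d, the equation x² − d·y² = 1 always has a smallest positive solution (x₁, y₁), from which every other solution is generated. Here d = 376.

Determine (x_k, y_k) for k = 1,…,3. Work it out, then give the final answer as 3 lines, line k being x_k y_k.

2143295 110532
9187426914049 473805365880
39382732335491159615 2031009343327438668

√376 = [19; 2,1,1,3,1,…,1,2,38, …], period ℓ=16 (even) → k=15
a_0=19:  p_0=19·1+0=19,  q_0=19·0+1=1
…
a_2=1:  p_2=1·39+19=58,  q_2=1·2+1=3
a_3=1:  p_3=1·58+39=97,  q_3=1·3+2=5
a_4=3:  p_4=3·97+58=349,  q_4=3·5+3=18
a_5=1:  p_5=1·349+97=446,  q_5=1·18+5=23
a_6=2:  p_6=2·446+349=1241,  q_6=2·23+18=64
…
a_8=4:  p_8=4·2928+1241=12953,  q_8=4·151+64=668
a_9=2:  p_9=2·12953+2928=28834,  q_9=2·668+151=1487
a_10=2:  p_10=2·28834+12953=70621,  q_10=2·1487+668=3642
a_11=1:  p_11=1·70621+28834=99455,  q_11=1·3642+1487=5129
a_12=3:  p_12=3·99455+70621=368986,  q_12=3·5129+3642=19029
a_13=1:  p_13=1·368986+99455=468441,  q_13=1·19029+5129=24158
a_14=1:  p_14=1·468441+368986=837427,  q_14=1·24158+19029=43187
a_15=2:  p_15=2·837427+468441=2143295,  q_15=2·43187+24158=110532
→ (2143295, 110532).  Check: 2143295²=4593713457025, 376·110532²=4593713457024, difference 1.
(x_2, y_2) = (2143295·2143295 + 376·110532·110532, 2143295·110532 + 110532·2143295) = (9187426914049, 473805365880)
(x_3, y_3) = (2143295·9187426914049 + 376·110532·473805365880, 2143295·473805365880 + 110532·9187426914049) = (39382732335491159615, 2031009343327438668)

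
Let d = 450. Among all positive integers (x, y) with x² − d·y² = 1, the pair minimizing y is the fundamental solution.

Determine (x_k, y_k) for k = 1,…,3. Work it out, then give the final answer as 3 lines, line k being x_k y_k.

[21; 4,1,2,4,2,1,4,42] for √450; ℓ=8 ⇒ convergent index 7
step 0: (21, 1)  from 21·(1,0) + (0,1)
…
step 3: (297, 14)  from 2·(106,5) + (85,4)
…
step 5: (2885, 136)  from 2·(1294,61) + (297,14)
step 6: (4179, 197)  from 1·(2885,136) + (1294,61)
step 7: (19601, 924)  from 4·(4179,197) + (2885,136)
fundamental: x₁=19601, y₁=924  (since 384199201 − 450·853776 = 1)
k=2:  x_2 = 19601·19601+450·924·924 = 768398401,  y_2 = 19601·924+924·19601 = 36222648
k=3:  x_3 = 19601·768398401+450·924·36222648 = 30122754096401,  y_3 = 19601·36222648+924·768398401 = 1420000245972

19601 924
768398401 36222648
30122754096401 1420000245972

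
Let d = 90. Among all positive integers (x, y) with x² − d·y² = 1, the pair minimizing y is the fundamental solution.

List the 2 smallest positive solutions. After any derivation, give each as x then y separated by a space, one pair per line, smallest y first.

19 2
721 76

[9; 2,18] for √90; ℓ=2 ⇒ convergent index 1
i=0: a=9 ⇒ p=9, q=1
i=1: a=2 ⇒ p=19, q=2
fundamental: x₁=19, y₁=2  (since 361 − 90·4 = 1)
n=2: (19,2)∘(19,2) = (19·19+90·2·2, 19·2+2·19) = (721,76)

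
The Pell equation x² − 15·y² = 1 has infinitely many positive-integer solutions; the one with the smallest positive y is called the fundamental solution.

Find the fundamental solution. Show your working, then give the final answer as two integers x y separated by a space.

d=15: √d = [3; 1,6] (ℓ=2, even), read p_1/q_1
a_0=3:  p_0=3·1+0=3,  q_0=3·0+1=1
a_1=1:  p_1=1·3+1=4,  q_1=1·1+0=1
fundamental: x₁=4, y₁=1  (since 16 − 15·1 = 1)

4 1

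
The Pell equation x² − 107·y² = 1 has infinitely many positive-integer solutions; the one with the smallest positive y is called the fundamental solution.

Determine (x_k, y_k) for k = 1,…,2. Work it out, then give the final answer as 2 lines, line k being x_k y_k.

[10; 2,1,9,1,2,20] for √107; ℓ=6 ⇒ convergent index 5
k=0  a_k=10  p_k/q_k = 10/1
…
k=2  a_k=1  p_k/q_k = 31/3
…
k=4  a_k=1  p_k/q_k = 331/32
k=5  a_k=2  p_k/q_k = 962/93
fundamental: x₁=962, y₁=93  (since 925444 − 107·8649 = 1)
n=2: (962,93)∘(962,93) = (962·962+107·93·93, 962·93+93·962) = (1850887,178932)

962 93
1850887 178932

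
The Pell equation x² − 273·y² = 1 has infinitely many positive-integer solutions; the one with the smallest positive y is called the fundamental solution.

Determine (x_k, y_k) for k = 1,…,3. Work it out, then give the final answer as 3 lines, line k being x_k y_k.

727 44
1057057 63976
1536960151 93021060

d=273: √d = [16; 1,1,10,1,1,32] (ℓ=6, even), read p_5/q_5
i=0: a=16 ⇒ p=16, q=1
i=1: a=1 ⇒ p=17, q=1
i=2: a=1 ⇒ p=33, q=2
…
i=4: a=1 ⇒ p=380, q=23
i=5: a=1 ⇒ p=727, q=44
fundamental: x₁=727, y₁=44  (since 528529 − 273·1936 = 1)
(x_2, y_2) = (727·727 + 273·44·44, 727·44 + 44·727) = (1057057, 63976)
(x_3, y_3) = (727·1057057 + 273·44·63976, 727·63976 + 44·1057057) = (1536960151, 93021060)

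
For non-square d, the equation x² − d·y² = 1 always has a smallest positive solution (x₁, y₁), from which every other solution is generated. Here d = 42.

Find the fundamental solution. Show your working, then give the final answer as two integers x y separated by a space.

13 2

d=42: √d = [6; 2,12] (ℓ=2, even), read p_1/q_1
a_0=6:  p_0=6·1+0=6,  q_0=6·0+1=1
a_1=2:  p_1=2·6+1=13,  q_1=2·1+0=2
fundamental: x₁=13, y₁=2  (since 169 − 42·4 = 1)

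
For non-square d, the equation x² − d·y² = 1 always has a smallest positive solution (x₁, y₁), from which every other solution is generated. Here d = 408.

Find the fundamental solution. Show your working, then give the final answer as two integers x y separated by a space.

101 5

[20; 5,40] for √408; ℓ=2 ⇒ convergent index 1
k=0  a_k=20  p_k/q_k = 20/1
k=1  a_k=5  p_k/q_k = 101/5
→ (101, 5).  Check: 101²=10201, 408·5²=10200, difference 1.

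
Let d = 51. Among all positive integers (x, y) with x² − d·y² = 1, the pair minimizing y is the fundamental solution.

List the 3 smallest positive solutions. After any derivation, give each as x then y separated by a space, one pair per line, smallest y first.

50 7
4999 700
499850 69993

√51 → a₀=7, period (7,14); ℓ=2 even so k=1
step 0: (7, 1)  from 7·(1,0) + (0,1)
step 1: (50, 7)  from 7·(7,1) + (1,0)
(x₁, y₁) = (50, 7);  50² − 51·7² = 1 ✓
n=2: (50,7)∘(50,7) = (50·50+51·7·7, 50·7+7·50) = (4999,700)
n=3: (4999,700)∘(50,7) = (50·4999+51·7·700, 50·700+7·4999) = (499850,69993)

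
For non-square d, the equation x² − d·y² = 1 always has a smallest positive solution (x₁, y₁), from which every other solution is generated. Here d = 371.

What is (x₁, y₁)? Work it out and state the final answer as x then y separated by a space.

d=371: √d = [19; 3,1,4,1,3,38] (ℓ=6, even), read p_5/q_5
step 0: (19, 1)  from 19·(1,0) + (0,1)
step 1: (58, 3)  from 3·(19,1) + (1,0)
…
step 3: (366, 19)  from 4·(77,4) + (58,3)
step 4: (443, 23)  from 1·(366,19) + (77,4)
step 5: (1695, 88)  from 3·(443,23) + (366,19)
fundamental: x₁=1695, y₁=88  (since 2873025 − 371·7744 = 1)

1695 88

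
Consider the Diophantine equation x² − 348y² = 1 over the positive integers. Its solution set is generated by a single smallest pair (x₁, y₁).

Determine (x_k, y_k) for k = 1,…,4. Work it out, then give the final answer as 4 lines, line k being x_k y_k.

1567 84
4910977 263256
15391000351 825044220
48235390189057 2585688322224

d=348: √d = [18; 1,1,1,8,1,1,1,36] (ℓ=8, even), read p_7/q_7
i=0: a=18 ⇒ p=18, q=1
…
i=5: a=1 ⇒ p=541, q=29
i=6: a=1 ⇒ p=1026, q=55
i=7: a=1 ⇒ p=1567, q=84
(x₁, y₁) = (1567, 84);  1567² − 348·84² = 1 ✓
n=2: (1567,84)∘(1567,84) = (1567·1567+348·84·84, 1567·84+84·1567) = (4910977,263256)
n=3: (4910977,263256)∘(1567,84) = (1567·4910977+348·84·263256, 1567·263256+84·4910977) = (15391000351,825044220)
n=4: (15391000351,825044220)∘(1567,84) = (1567·15391000351+348·84·825044220, 1567·825044220+84·15391000351) = (48235390189057,2585688322224)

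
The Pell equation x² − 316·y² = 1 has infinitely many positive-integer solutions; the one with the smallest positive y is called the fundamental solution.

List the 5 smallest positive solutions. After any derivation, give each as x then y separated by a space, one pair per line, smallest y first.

[17; 1,3,2,8,2,3,1,34] for √316; ℓ=8 ⇒ convergent index 7
i=0: a=17 ⇒ p=17, q=1
…
i=2: a=3 ⇒ p=71, q=4
i=3: a=2 ⇒ p=160, q=9
i=4: a=8 ⇒ p=1351, q=76
…
i=6: a=3 ⇒ p=9937, q=559
i=7: a=1 ⇒ p=12799, q=720
(x₁, y₁) = (12799, 720);  12799² − 316·720² = 1 ✓
(x_2, y_2) = (12799·12799 + 316·720·720, 12799·720 + 720·12799) = (327628801, 18430560)
(x_3, y_3) = (12799·327628801 + 316·720·18430560, 12799·18430560 + 720·327628801) = (8386642035199, 471785474160)
(x_4, y_4) = (12799·8386642035199 + 316·720·471785474160, 12799·471785474160 + 720·8386642035199) = (214681262489395201, 12076764549117120)
(x_5, y_5) = (12799·214681262489395201 + 316·720·12076764549117120, 12799·12076764549117120 + 720·214681262489395201) = (5495410948816896319999, 309141018456514563600)

12799 720
327628801 18430560
8386642035199 471785474160
214681262489395201 12076764549117120
5495410948816896319999 309141018456514563600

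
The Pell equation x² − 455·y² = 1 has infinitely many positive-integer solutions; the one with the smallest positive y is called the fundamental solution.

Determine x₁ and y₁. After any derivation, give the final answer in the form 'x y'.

d=455: √d = [21; 3,42] (ℓ=2, even), read p_1/q_1
step 0: (21, 1)  from 21·(1,0) + (0,1)
step 1: (64, 3)  from 3·(21,1) + (1,0)
→ (64, 3).  Check: 64²=4096, 455·3²=4095, difference 1.

64 3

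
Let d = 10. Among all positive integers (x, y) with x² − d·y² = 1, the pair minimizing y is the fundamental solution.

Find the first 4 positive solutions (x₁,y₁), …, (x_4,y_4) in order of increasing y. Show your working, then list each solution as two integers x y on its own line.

d=10: √d = [3; 6] (ℓ=1, odd), read p_1/q_1
a_0=3:  p_0=3·1+0=3,  q_0=3·0+1=1
a_1=6:  p_1=6·3+1=19,  q_1=6·1+0=6
→ (19, 6).  Check: 19²=361, 10·6²=360, difference 1.
(19+6√10)^2 = 721 + 228√10
(19+6√10)^3 = 27379 + 8658√10
(19+6√10)^4 = 1039681 + 328776√10

19 6
721 228
27379 8658
1039681 328776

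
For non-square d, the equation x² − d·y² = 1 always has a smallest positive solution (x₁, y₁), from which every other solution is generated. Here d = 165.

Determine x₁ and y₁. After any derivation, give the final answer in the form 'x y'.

1079 84

√165 → a₀=12, period (1,5,2,5,1,24); ℓ=6 even so k=5
k=0  a_k=12  p_k/q_k = 12/1
…
k=4  a_k=5  p_k/q_k = 912/71
k=5  a_k=1  p_k/q_k = 1079/84
fundamental: x₁=1079, y₁=84  (since 1164241 − 165·7056 = 1)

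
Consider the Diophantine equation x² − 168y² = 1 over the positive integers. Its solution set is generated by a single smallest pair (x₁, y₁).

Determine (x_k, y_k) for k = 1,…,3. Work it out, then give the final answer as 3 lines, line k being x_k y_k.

√168 = [12; 1,24, …], period ℓ=2 (even) → k=1
a_0=12:  p_0=12·1+0=12,  q_0=12·0+1=1
a_1=1:  p_1=1·12+1=13,  q_1=1·1+0=1
fundamental: x₁=13, y₁=1  (since 169 − 168·1 = 1)
(13+1√168)^2 = 337 + 26√168
(13+1√168)^3 = 8749 + 675√168

13 1
337 26
8749 675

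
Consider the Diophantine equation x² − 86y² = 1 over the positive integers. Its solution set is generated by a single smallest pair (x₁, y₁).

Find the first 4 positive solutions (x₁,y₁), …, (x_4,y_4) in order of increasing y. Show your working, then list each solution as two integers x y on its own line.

10405 1122
216528049 23348820
4505948689285 485888943078
93768792007492801 10111348882104360

d=86: √d = [9; 3,1,1,1,8,1,1,1,3,18] (ℓ=10, even), read p_9/q_9
step 0: (9, 1)  from 9·(1,0) + (0,1)
step 1: (28, 3)  from 3·(9,1) + (1,0)
step 2: (37, 4)  from 1·(28,3) + (9,1)
step 3: (65, 7)  from 1·(37,4) + (28,3)
step 4: (102, 11)  from 1·(65,7) + (37,4)
step 5: (881, 95)  from 8·(102,11) + (65,7)
step 6: (983, 106)  from 1·(881,95) + (102,11)
…
step 8: (2847, 307)  from 1·(1864,201) + (983,106)
step 9: (10405, 1122)  from 3·(2847,307) + (1864,201)
→ (10405, 1122).  Check: 10405²=108264025, 86·1122²=108264024, difference 1.
(10405+1122√86)^2 = 216528049 + 23348820√86
(10405+1122√86)^3 = 4505948689285 + 485888943078√86
(10405+1122√86)^4 = 93768792007492801 + 10111348882104360√86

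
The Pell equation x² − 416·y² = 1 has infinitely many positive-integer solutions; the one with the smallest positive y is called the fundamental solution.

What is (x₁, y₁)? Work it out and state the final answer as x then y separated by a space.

√416 → a₀=20, period (2,1,1,9,1,1,2,40); ℓ=8 even so k=7
i=0: a=20 ⇒ p=20, q=1
i=1: a=2 ⇒ p=41, q=2
…
i=3: a=1 ⇒ p=102, q=5
i=4: a=9 ⇒ p=979, q=48
…
i=6: a=1 ⇒ p=2060, q=101
i=7: a=2 ⇒ p=5201, q=255
fundamental: x₁=5201, y₁=255  (since 27050401 − 416·65025 = 1)

5201 255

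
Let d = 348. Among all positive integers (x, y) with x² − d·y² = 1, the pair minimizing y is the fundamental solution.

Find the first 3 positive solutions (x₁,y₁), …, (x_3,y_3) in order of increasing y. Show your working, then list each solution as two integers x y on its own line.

1567 84
4910977 263256
15391000351 825044220

√348 = [18; 1,1,1,8,1,1,1,36, …], period ℓ=8 (even) → k=7
step 0: (18, 1)  from 18·(1,0) + (0,1)
step 1: (19, 1)  from 1·(18,1) + (1,0)
step 2: (37, 2)  from 1·(19,1) + (18,1)
…
step 5: (541, 29)  from 1·(485,26) + (56,3)
step 6: (1026, 55)  from 1·(541,29) + (485,26)
step 7: (1567, 84)  from 1·(1026,55) + (541,29)
(x₁, y₁) = (1567, 84);  1567² − 348·84² = 1 ✓
k=2:  x_2 = 1567·1567+348·84·84 = 4910977,  y_2 = 1567·84+84·1567 = 263256
k=3:  x_3 = 1567·4910977+348·84·263256 = 15391000351,  y_3 = 1567·263256+84·4910977 = 825044220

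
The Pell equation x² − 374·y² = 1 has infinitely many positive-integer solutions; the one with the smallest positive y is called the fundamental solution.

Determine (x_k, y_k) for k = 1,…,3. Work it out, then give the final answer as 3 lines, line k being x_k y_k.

3365 174
22646449 1171020
152410598405 7880964426

√374 = [19; 2,1,18,1,2,38, …], period ℓ=6 (even) → k=5
step 0: (19, 1)  from 19·(1,0) + (0,1)
…
step 2: (58, 3)  from 1·(39,2) + (19,1)
step 3: (1083, 56)  from 18·(58,3) + (39,2)
step 4: (1141, 59)  from 1·(1083,56) + (58,3)
step 5: (3365, 174)  from 2·(1141,59) + (1083,56)
(x₁, y₁) = (3365, 174);  3365² − 374·174² = 1 ✓
(3365+174√374)^2 = 22646449 + 1171020√374
(3365+174√374)^3 = 152410598405 + 7880964426√374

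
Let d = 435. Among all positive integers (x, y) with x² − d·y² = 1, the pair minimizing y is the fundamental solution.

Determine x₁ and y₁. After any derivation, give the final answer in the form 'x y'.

146 7

√435 = [20; 1,5,1,40, …], period ℓ=4 (even) → k=3
k=0  a_k=20  p_k/q_k = 20/1
…
k=2  a_k=5  p_k/q_k = 125/6
k=3  a_k=1  p_k/q_k = 146/7
→ (146, 7).  Check: 146²=21316, 435·7²=21315, difference 1.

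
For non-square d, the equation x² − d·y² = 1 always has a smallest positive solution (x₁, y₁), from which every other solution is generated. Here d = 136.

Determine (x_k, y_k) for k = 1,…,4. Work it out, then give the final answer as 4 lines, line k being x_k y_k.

35 3
2449 210
171395 14697
11995201 1028580

[11; 1,1,1,22] for √136; ℓ=4 ⇒ convergent index 3
a_0=11:  p_0=11·1+0=11,  q_0=11·0+1=1
…
a_2=1:  p_2=1·12+11=23,  q_2=1·1+1=2
a_3=1:  p_3=1·23+12=35,  q_3=1·2+1=3
(x₁, y₁) = (35, 3);  35² − 136·3² = 1 ✓
n=2: (35,3)∘(35,3) = (35·35+136·3·3, 35·3+3·35) = (2449,210)
n=3: (2449,210)∘(35,3) = (35·2449+136·3·210, 35·210+3·2449) = (171395,14697)
n=4: (171395,14697)∘(35,3) = (35·171395+136·3·14697, 35·14697+3·171395) = (11995201,1028580)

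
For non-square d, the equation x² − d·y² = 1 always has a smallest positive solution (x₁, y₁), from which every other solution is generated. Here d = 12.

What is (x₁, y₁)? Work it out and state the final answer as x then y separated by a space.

[3; 2,6] for √12; ℓ=2 ⇒ convergent index 1
a_0=3:  p_0=3·1+0=3,  q_0=3·0+1=1
a_1=2:  p_1=2·3+1=7,  q_1=2·1+0=2
fundamental: x₁=7, y₁=2  (since 49 − 12·4 = 1)

7 2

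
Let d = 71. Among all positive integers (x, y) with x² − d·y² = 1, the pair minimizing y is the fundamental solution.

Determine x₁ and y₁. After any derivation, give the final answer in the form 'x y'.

3480 413

√71 = [8; 2,2,1,7,1,2,2,16, …], period ℓ=8 (even) → k=7
k=0  a_k=8  p_k/q_k = 8/1
k=1  a_k=2  p_k/q_k = 17/2
k=2  a_k=2  p_k/q_k = 42/5
…
k=4  a_k=7  p_k/q_k = 455/54
…
k=6  a_k=2  p_k/q_k = 1483/176
k=7  a_k=2  p_k/q_k = 3480/413
fundamental: x₁=3480, y₁=413  (since 12110400 − 71·170569 = 1)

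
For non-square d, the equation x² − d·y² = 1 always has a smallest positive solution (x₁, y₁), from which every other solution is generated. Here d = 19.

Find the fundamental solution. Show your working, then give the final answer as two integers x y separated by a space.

170 39

√19 → a₀=4, period (2,1,3,1,2,8); ℓ=6 even so k=5
a_0=4:  p_0=4·1+0=4,  q_0=4·0+1=1
a_1=2:  p_1=2·4+1=9,  q_1=2·1+0=2
a_2=1:  p_2=1·9+4=13,  q_2=1·2+1=3
a_3=3:  p_3=3·13+9=48,  q_3=3·3+2=11
a_4=1:  p_4=1·48+13=61,  q_4=1·11+3=14
a_5=2:  p_5=2·61+48=170,  q_5=2·14+11=39
(x₁, y₁) = (170, 39);  170² − 19·39² = 1 ✓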